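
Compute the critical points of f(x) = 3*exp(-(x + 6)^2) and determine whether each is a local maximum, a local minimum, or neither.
f'(x) = 6*(-x - 6)*exp(-(x + 6)^2)

Solve f'(x) = 0:
  f'(x) = (-6*x - 36)·exp(-(x + 6)^2) and exp(-(x + 6)^2) > 0 for every x, so f'(x) = 0 ⇔ -6*x - 36 = 0.
  Factor: -6*x - 36 = -6*(x + 6) = 0.
  ⇒ x = -6

f''(x) = 6*(2*(x + 6)^2 - 1)*exp(-(x + 6)^2)
Second-derivative test at each critical point:
  f''(-6) = -6 < 0 → local maximum

Critical points: x = -6 (local maximum)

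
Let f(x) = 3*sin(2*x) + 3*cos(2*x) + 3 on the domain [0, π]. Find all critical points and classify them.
f'(x) = 6*sqrt(2)*cos(2*x + pi/4)

Solve f'(x) = 0 on [0, π]:
  f'(x) = 0 ⇔ 3*cos(2*x) = 3*sin(2*x) ⇔ tan(2*x) = 1, i.e. 2*x = arctan(1) + nπ; keep the solutions lying in [0, π].
  ⇒ x = pi/8 ≈ 0.3927, 5*pi/8 ≈ 1.9635

f''(x) = -12*sqrt(2)*sin(2*x + pi/4)
Second-derivative test at each critical point:
  f''(0.3927) = -16.9706 < 0 → local maximum
  f''(1.9635) = 16.9706 > 0 → local minimum

Critical points: x = pi/8 ≈ 0.3927 (local maximum); x = 5*pi/8 ≈ 1.9635 (local minimum)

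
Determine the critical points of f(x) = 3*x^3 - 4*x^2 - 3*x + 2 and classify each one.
f'(x) = 9*x^2 - 8*x - 3

Solve f'(x) = 0:
  9*x^2 - 8*x - 3 = 0 has no rational roots; quadratic formula: x = (8 ± √172)/18.
  ⇒ x = 4/9 - sqrt(43)/9 ≈ -0.2842, 4/9 + sqrt(43)/9 ≈ 1.1730

f''(x) = 18*x - 8
Second-derivative test at each critical point:
  f''(-0.2842) = -13.1149 < 0 → local maximum
  f''(1.1730) = 13.1149 > 0 → local minimum

Critical points: x = 4/9 - sqrt(43)/9 ≈ -0.2842 (local maximum); x = 4/9 + sqrt(43)/9 ≈ 1.1730 (local minimum)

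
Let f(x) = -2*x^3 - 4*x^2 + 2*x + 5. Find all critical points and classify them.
f'(x) = -6*x^2 - 8*x + 2

Solve f'(x) = 0:
  Factor: -6*x^2 - 8*x + 2 = -2*(3*x^2 + 4*x - 1); 3*x^2 + 4*x - 1 = 0 has no rational roots; quadratic formula: x = (-4 ± √28)/6.
  ⇒ x = -sqrt(7)/3 - 2/3 ≈ -1.5486, -2/3 + sqrt(7)/3 ≈ 0.2153

f''(x) = -12*x - 8
Second-derivative test at each critical point:
  f''(-1.5486) = 10.5830 > 0 → local minimum
  f''(0.2153) = -10.5830 < 0 → local maximum

Critical points: x = -sqrt(7)/3 - 2/3 ≈ -1.5486 (local minimum); x = -2/3 + sqrt(7)/3 ≈ 0.2153 (local maximum)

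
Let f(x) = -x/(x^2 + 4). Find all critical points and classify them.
f'(x) = (x^2 - 4)/(x^2 + 4)^2

Solve f'(x) = 0:
  f'(x) = (x - 2)*(x + 2)/(x^2 + 4)^2; the denominator is positive wherever f is defined, so f'(x) = 0 ⇔ x^2 - 4 = 0.
  Factor: x^2 - 4 = (x - 2)*(x + 2) = 0.
  ⇒ x = -2, 2

f''(x) = 2*x*(12 - x^2)/(x^2 + 4)^3
Second-derivative test at each critical point:
  f''(-2) = -1/16 < 0 → local maximum
  f''(2) = 1/16 > 0 → local minimum

Critical points: x = -2 (local maximum); x = 2 (local minimum)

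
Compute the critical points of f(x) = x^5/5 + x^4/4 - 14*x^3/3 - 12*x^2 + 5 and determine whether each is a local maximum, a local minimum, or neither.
f'(x) = x*(x^3 + x^2 - 14*x - 24)

Solve f'(x) = 0:
  Factor: x^4 + x^3 - 14*x^2 - 24*x = x*(x - 4)*(x + 2)*(x + 3) = 0.
  ⇒ x = -3, -2, 0, 4

f''(x) = 4*x^3 + 3*x^2 - 28*x - 24
Second-derivative test at each critical point:
  f''(-3) = -21 < 0 → local maximum
  f''(-2) = 12 > 0 → local minimum
  f''(0) = -24 < 0 → local maximum
  f''(4) = 168 > 0 → local minimum

Critical points: x = -3 (local maximum); x = -2 (local minimum); x = 0 (local maximum); x = 4 (local minimum)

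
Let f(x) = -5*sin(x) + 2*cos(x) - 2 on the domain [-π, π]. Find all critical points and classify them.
f'(x) = -2*sin(x) - 5*cos(x)

Solve f'(x) = 0 on [-π, π]:
  f'(x) = 0 ⇔ -5*cos(x) = 2*sin(x) ⇔ tan(x) = -5/2, i.e. x = arctan(-5/2) + nπ; keep the solutions lying in [-π, π].
  ⇒ x = -atan(5/2) ≈ -1.1903, pi - atan(5/2) ≈ 1.9513

f''(x) = 5*sin(x) - 2*cos(x)
Second-derivative test at each critical point:
  f''(-1.1903) = -5.3852 < 0 → local maximum
  f''(1.9513) = 5.3852 > 0 → local minimum

Critical points: x = -atan(5/2) ≈ -1.1903 (local maximum); x = pi - atan(5/2) ≈ 1.9513 (local minimum)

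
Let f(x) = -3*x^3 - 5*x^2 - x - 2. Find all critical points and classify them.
f'(x) = -9*x^2 - 10*x - 1

Solve f'(x) = 0:
  Factor: -9*x^2 - 10*x - 1 = -(x + 1)*(9*x + 1) = 0.
  ⇒ x = -1, -1/9

f''(x) = -18*x - 10
Second-derivative test at each critical point:
  f''(-1) = 8 > 0 → local minimum
  f''(-1/9) = -8 < 0 → local maximum

Critical points: x = -1 (local minimum); x = -1/9 (local maximum)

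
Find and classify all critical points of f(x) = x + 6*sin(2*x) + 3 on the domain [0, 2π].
f'(x) = 12*cos(2*x) + 1

Solve f'(x) = 0 on [0, 2π]:
  f'(x) = 0 ⇔ cos(2*x) = -1/12, i.e. 2*x = ±arccos(-1/12) + 2nπ; keep the solutions lying in [0, 2π].
  ⇒ x = acos(-1/12)/2 ≈ 0.8271, pi - acos(-1/12)/2 ≈ 2.3145, acos(-1/12)/2 + pi ≈ 3.9687, -acos(-1/12)/2 + 2*pi ≈ 5.4561

f''(x) = -24*sin(2*x)
Second-derivative test at each critical point:
  f''(0.8271) = -23.9165 < 0 → local maximum
  f''(2.3145) = 23.9165 > 0 → local minimum
  f''(3.9687) = -23.9165 < 0 → local maximum
  f''(5.4561) = 23.9165 > 0 → local minimum

Critical points: x = acos(-1/12)/2 ≈ 0.8271 (local maximum); x = pi - acos(-1/12)/2 ≈ 2.3145 (local minimum); x = acos(-1/12)/2 + pi ≈ 3.9687 (local maximum); x = -acos(-1/12)/2 + 2*pi ≈ 5.4561 (local minimum)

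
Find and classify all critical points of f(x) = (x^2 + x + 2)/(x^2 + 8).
f'(x) = (-x^2 + 12*x + 8)/(x^4 + 16*x^2 + 64)

Solve f'(x) = 0:
  f'(x) = -(x^2 - 12*x - 8)/(x^2 + 8)^2; the denominator is positive wherever f is defined, so f'(x) = 0 ⇔ -x^2 + 12*x + 8 = 0.
  x^2 - 12*x - 8 = 0 has no rational roots; quadratic formula: x = (12 ± √176)/2.
  ⇒ x = 6 - 2*sqrt(11) ≈ -0.6332, 6 + 2*sqrt(11) ≈ 12.6332

f''(x) = 2*(x^3 - 18*x^2 - 24*x + 48)/(x^6 + 24*x^4 + 192*x^2 + 512)
Second-derivative test at each critical point:
  f''(-0.6332) = 0.1880 > 0 → local minimum
  f''(12.6332) = -4.723e-04 < 0 → local maximum

Critical points: x = 6 - 2*sqrt(11) ≈ -0.6332 (local minimum); x = 6 + 2*sqrt(11) ≈ 12.6332 (local maximum)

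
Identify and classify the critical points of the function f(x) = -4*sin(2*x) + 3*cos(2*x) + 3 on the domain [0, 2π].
f'(x) = -6*sin(2*x) - 8*cos(2*x)

Solve f'(x) = 0 on [0, 2π]:
  f'(x) = 0 ⇔ -4*cos(2*x) = 3*sin(2*x) ⇔ tan(2*x) = -4/3, i.e. 2*x = arctan(-4/3) + nπ; keep the solutions lying in [0, 2π].
  ⇒ x = -atan(4/3)/2 + pi/2 ≈ 1.1071, pi - atan(4/3)/2 ≈ 2.6779, -atan(4/3)/2 + 3*pi/2 ≈ 4.2487, -atan(4/3)/2 + 2*pi ≈ 5.8195

f''(x) = 16*sin(2*x) - 12*cos(2*x)
Second-derivative test at each critical point:
  f''(1.1071) = 20 > 0 → local minimum
  f''(2.6779) = -20 < 0 → local maximum
  f''(4.2487) = 20 > 0 → local minimum
  f''(5.8195) = -20 < 0 → local maximum

Critical points: x = -atan(4/3)/2 + pi/2 ≈ 1.1071 (local minimum); x = pi - atan(4/3)/2 ≈ 2.6779 (local maximum); x = -atan(4/3)/2 + 3*pi/2 ≈ 4.2487 (local minimum); x = -atan(4/3)/2 + 2*pi ≈ 5.8195 (local maximum)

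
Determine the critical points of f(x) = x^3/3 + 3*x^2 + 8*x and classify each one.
f'(x) = x^2 + 6*x + 8

Solve f'(x) = 0:
  Factor: x^2 + 6*x + 8 = (x + 2)*(x + 4) = 0.
  ⇒ x = -4, -2

f''(x) = 2*x + 6
Second-derivative test at each critical point:
  f''(-4) = -2 < 0 → local maximum
  f''(-2) = 2 > 0 → local minimum

Critical points: x = -4 (local maximum); x = -2 (local minimum)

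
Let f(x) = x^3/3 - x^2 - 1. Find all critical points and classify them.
f'(x) = x*(x - 2)

Solve f'(x) = 0:
  Factor: x^2 - 2*x = x*(x - 2) = 0.
  ⇒ x = 0, 2

f''(x) = 2*x - 2
Second-derivative test at each critical point:
  f''(0) = -2 < 0 → local maximum
  f''(2) = 2 > 0 → local minimum

Critical points: x = 0 (local maximum); x = 2 (local minimum)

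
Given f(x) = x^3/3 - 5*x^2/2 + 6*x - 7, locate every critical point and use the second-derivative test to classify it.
f'(x) = x^2 - 5*x + 6

Solve f'(x) = 0:
  Factor: x^2 - 5*x + 6 = (x - 3)*(x - 2) = 0.
  ⇒ x = 2, 3

f''(x) = 2*x - 5
Second-derivative test at each critical point:
  f''(2) = -1 < 0 → local maximum
  f''(3) = 1 > 0 → local minimum

Critical points: x = 2 (local maximum); x = 3 (local minimum)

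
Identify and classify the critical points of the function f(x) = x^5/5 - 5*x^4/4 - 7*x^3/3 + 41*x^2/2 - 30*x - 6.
f'(x) = x^4 - 5*x^3 - 7*x^2 + 41*x - 30

Solve f'(x) = 0:
  Factor: x^4 - 5*x^3 - 7*x^2 + 41*x - 30 = (x - 5)*(x - 2)*(x - 1)*(x + 3) = 0.
  ⇒ x = -3, 1, 2, 5

f''(x) = 4*x^3 - 15*x^2 - 14*x + 41
Second-derivative test at each critical point:
  f''(-3) = -160 < 0 → local maximum
  f''(1) = 16 > 0 → local minimum
  f''(2) = -15 < 0 → local maximum
  f''(5) = 96 > 0 → local minimum

Critical points: x = -3 (local maximum); x = 1 (local minimum); x = 2 (local maximum); x = 5 (local minimum)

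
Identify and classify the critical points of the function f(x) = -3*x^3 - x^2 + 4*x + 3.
f'(x) = -9*x^2 - 2*x + 4

Solve f'(x) = 0:
  9*x^2 + 2*x - 4 = 0 has no rational roots; quadratic formula: x = (-2 ± √148)/18.
  ⇒ x = -sqrt(37)/9 - 1/9 ≈ -0.7870, -1/9 + sqrt(37)/9 ≈ 0.5648

f''(x) = -18*x - 2
Second-derivative test at each critical point:
  f''(-0.7870) = 12.1655 > 0 → local minimum
  f''(0.5648) = -12.1655 < 0 → local maximum

Critical points: x = -sqrt(37)/9 - 1/9 ≈ -0.7870 (local minimum); x = -1/9 + sqrt(37)/9 ≈ 0.5648 (local maximum)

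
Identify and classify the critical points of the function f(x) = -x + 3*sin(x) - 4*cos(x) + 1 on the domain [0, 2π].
f'(x) = 4*sin(x) + 3*cos(x) - 1

Solve f'(x) = 0 on [0, 2π]:
  f'(x) = 0 ⇔ 4*sin(x) + 3*cos(x) = 1. Write the left side as R·cos(x + φ) with R = √(3² + (-4)²) = 5, cos φ = 3/5, sin φ = -4/5; then cos(x + φ) = 1/5. Solve for x and keep the solutions lying in [0, 2π].
  ⇒ x = atan((4 + 6*sqrt(6))/(3 - 8*sqrt(6))) + pi ≈ 2.2967, atan((4 - 6*sqrt(6))/(3 + 8*sqrt(6))) + 2*pi ≈ 5.8410

f''(x) = -3*sin(x) + 4*cos(x)
Second-derivative test at each critical point:
  f''(2.2967) = -4.8990 < 0 → local maximum
  f''(5.8410) = 4.8990 > 0 → local minimum

Critical points: x = atan((4 + 6*sqrt(6))/(3 - 8*sqrt(6))) + pi ≈ 2.2967 (local maximum); x = atan((4 - 6*sqrt(6))/(3 + 8*sqrt(6))) + 2*pi ≈ 5.8410 (local minimum)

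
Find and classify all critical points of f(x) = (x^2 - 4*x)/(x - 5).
f'(x) = (x^2 - 10*x + 20)/(x^2 - 10*x + 25)

Solve f'(x) = 0:
  f'(x) = (x^2 - 10*x + 20)/(x - 5)^2; the denominator is positive wherever f is defined, so f'(x) = 0 ⇔ x^2 - 10*x + 20 = 0.
  x^2 - 10*x + 20 = 0 has no rational roots; quadratic formula: x = (10 ± √20)/2.
  ⇒ x = 5 - sqrt(5) ≈ 2.7639, sqrt(5) + 5 ≈ 7.2361

f''(x) = 10/(x^3 - 15*x^2 + 75*x - 125)
Second-derivative test at each critical point:
  f''(2.7639) = -0.8944 < 0 → local maximum
  f''(7.2361) = 0.8944 > 0 → local minimum

Critical points: x = 5 - sqrt(5) ≈ 2.7639 (local maximum); x = sqrt(5) + 5 ≈ 7.2361 (local minimum)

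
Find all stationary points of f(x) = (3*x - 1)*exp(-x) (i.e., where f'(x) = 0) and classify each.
f'(x) = (4 - 3*x)*exp(-x)

Solve f'(x) = 0:
  f'(x) = (4 - 3*x)·exp(-x) and exp(-x) > 0 for every x, so f'(x) = 0 ⇔ 4 - 3*x = 0.
  4 - 3*x = 0.
  ⇒ x = 4/3

f''(x) = (3*x - 7)*exp(-x)
Second-derivative test at each critical point:
  f''(4/3) = -0.7908 < 0 → local maximum

Critical points: x = 4/3 (local maximum)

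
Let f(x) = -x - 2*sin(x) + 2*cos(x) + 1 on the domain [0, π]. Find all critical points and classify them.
f'(x) = -2*sqrt(2)*sin(x + pi/4) - 1

Solve f'(x) = 0 on [0, π]:
  f'(x) = 0 ⇔ -2*sin(x) - 2*cos(x) = 1. Write the left side as R·cos(x + φ) with R = √((-2)² + 2²) = 2*sqrt(2), cos φ = -sqrt(2)/2, sin φ = sqrt(2)/2; then cos(x + φ) = sqrt(2)/4. Solve for x and keep the solutions lying in [0, π].
  ⇒ x = atan((-1 + sqrt(7))/(-sqrt(7) - 1)) + pi ≈ 2.7176

f''(x) = -2*sqrt(2)*cos(x + pi/4)
Second-derivative test at each critical point:
  f''(2.7176) = 2.6458 > 0 → local minimum

Critical points: x = atan((-1 + sqrt(7))/(-sqrt(7) - 1)) + pi ≈ 2.7176 (local minimum)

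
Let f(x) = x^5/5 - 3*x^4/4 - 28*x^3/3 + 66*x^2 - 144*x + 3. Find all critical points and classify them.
f'(x) = x^4 - 3*x^3 - 28*x^2 + 132*x - 144

Solve f'(x) = 0:
  Factor: x^4 - 3*x^3 - 28*x^2 + 132*x - 144 = (x - 4)*(x - 3)*(x - 2)*(x + 6) = 0.
  ⇒ x = -6, 2, 3, 4

f''(x) = 4*x^3 - 9*x^2 - 56*x + 132
Second-derivative test at each critical point:
  f''(-6) = -720 < 0 → local maximum
  f''(2) = 16 > 0 → local minimum
  f''(3) = -9 < 0 → local maximum
  f''(4) = 20 > 0 → local minimum

Critical points: x = -6 (local maximum); x = 2 (local minimum); x = 3 (local maximum); x = 4 (local minimum)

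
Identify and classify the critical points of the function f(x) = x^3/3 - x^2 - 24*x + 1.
f'(x) = x^2 - 2*x - 24

Solve f'(x) = 0:
  Factor: x^2 - 2*x - 24 = (x - 6)*(x + 4) = 0.
  ⇒ x = -4, 6

f''(x) = 2*x - 2
Second-derivative test at each critical point:
  f''(-4) = -10 < 0 → local maximum
  f''(6) = 10 > 0 → local minimum

Critical points: x = -4 (local maximum); x = 6 (local minimum)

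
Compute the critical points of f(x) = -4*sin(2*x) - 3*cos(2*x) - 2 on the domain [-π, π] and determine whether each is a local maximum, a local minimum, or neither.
f'(x) = 6*sin(2*x) - 8*cos(2*x)

Solve f'(x) = 0 on [-π, π]:
  f'(x) = 0 ⇔ -4*cos(2*x) = -3*sin(2*x) ⇔ tan(2*x) = 4/3, i.e. 2*x = arctan(4/3) + nπ; keep the solutions lying in [-π, π].
  ⇒ x = -pi + atan(4/3)/2 ≈ -2.6779, -pi/2 + atan(4/3)/2 ≈ -1.1071, atan(4/3)/2 ≈ 0.4636, atan(4/3)/2 + pi/2 ≈ 2.0344

f''(x) = 16*sin(2*x) + 12*cos(2*x)
Second-derivative test at each critical point:
  f''(-2.6779) = 20 > 0 → local minimum
  f''(-1.1071) = -20 < 0 → local maximum
  f''(0.4636) = 20 > 0 → local minimum
  f''(2.0344) = -20 < 0 → local maximum

Critical points: x = -pi + atan(4/3)/2 ≈ -2.6779 (local minimum); x = -pi/2 + atan(4/3)/2 ≈ -1.1071 (local maximum); x = atan(4/3)/2 ≈ 0.4636 (local minimum); x = atan(4/3)/2 + pi/2 ≈ 2.0344 (local maximum)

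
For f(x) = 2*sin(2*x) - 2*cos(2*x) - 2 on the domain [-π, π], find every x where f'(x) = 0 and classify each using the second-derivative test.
f'(x) = 4*sqrt(2)*sin(2*x + pi/4)

Solve f'(x) = 0 on [-π, π]:
  f'(x) = 0 ⇔ 2*cos(2*x) = -2*sin(2*x) ⇔ tan(2*x) = -1, i.e. 2*x = arctan(-1) + nπ; keep the solutions lying in [-π, π].
  ⇒ x = -5*pi/8 ≈ -1.9635, -pi/8 ≈ -0.3927, 3*pi/8 ≈ 1.1781, 7*pi/8 ≈ 2.7489

f''(x) = 8*sqrt(2)*cos(2*x + pi/4)
Second-derivative test at each critical point:
  f''(-1.9635) = -11.3137 < 0 → local maximum
  f''(-0.3927) = 11.3137 > 0 → local minimum
  f''(1.1781) = -11.3137 < 0 → local maximum
  f''(2.7489) = 11.3137 > 0 → local minimum

Critical points: x = -5*pi/8 ≈ -1.9635 (local maximum); x = -pi/8 ≈ -0.3927 (local minimum); x = 3*pi/8 ≈ 1.1781 (local maximum); x = 7*pi/8 ≈ 2.7489 (local minimum)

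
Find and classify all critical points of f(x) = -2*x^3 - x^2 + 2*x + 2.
f'(x) = -6*x^2 - 2*x + 2

Solve f'(x) = 0:
  Factor: -6*x^2 - 2*x + 2 = -2*(3*x^2 + x - 1); 3*x^2 + x - 1 = 0 has no rational roots; quadratic formula: x = (-1 ± √13)/6.
  ⇒ x = -sqrt(13)/6 - 1/6 ≈ -0.7676, -1/6 + sqrt(13)/6 ≈ 0.4343

f''(x) = -12*x - 2
Second-derivative test at each critical point:
  f''(-0.7676) = 7.2111 > 0 → local minimum
  f''(0.4343) = -7.2111 < 0 → local maximum

Critical points: x = -sqrt(13)/6 - 1/6 ≈ -0.7676 (local minimum); x = -1/6 + sqrt(13)/6 ≈ 0.4343 (local maximum)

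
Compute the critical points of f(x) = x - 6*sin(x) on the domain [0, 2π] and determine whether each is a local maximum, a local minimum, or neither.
f'(x) = 1 - 6*cos(x)

Solve f'(x) = 0 on [0, 2π]:
  f'(x) = 0 ⇔ cos(x) = 1/6, i.e. x = ±arccos(1/6) + 2nπ; keep the solutions lying in [0, 2π].
  ⇒ x = acos(1/6) ≈ 1.4033, -acos(1/6) + 2*pi ≈ 4.8798

f''(x) = 6*sin(x)
Second-derivative test at each critical point:
  f''(1.4033) = 5.9161 > 0 → local minimum
  f''(4.8798) = -5.9161 < 0 → local maximum

Critical points: x = acos(1/6) ≈ 1.4033 (local minimum); x = -acos(1/6) + 2*pi ≈ 4.8798 (local maximum)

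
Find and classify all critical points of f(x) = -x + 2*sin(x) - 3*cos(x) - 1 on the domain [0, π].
f'(x) = 3*sin(x) + 2*cos(x) - 1

Solve f'(x) = 0 on [0, π]:
  f'(x) = 0 ⇔ 3*sin(x) + 2*cos(x) = 1. Write the left side as R·cos(x + φ) with R = √(2² + (-3)²) = sqrt(13), cos φ = 2*sqrt(13)/13, sin φ = -3*sqrt(13)/13; then cos(x + φ) = sqrt(13)/13. Solve for x and keep the solutions lying in [0, π].
  ⇒ x = atan((3 + 4*sqrt(3))/(2 - 6*sqrt(3))) + pi ≈ 2.2726

f''(x) = -2*sin(x) + 3*cos(x)
Second-derivative test at each critical point:
  f''(2.2726) = -3.4641 < 0 → local maximum

Critical points: x = atan((3 + 4*sqrt(3))/(2 - 6*sqrt(3))) + pi ≈ 2.2726 (local maximum)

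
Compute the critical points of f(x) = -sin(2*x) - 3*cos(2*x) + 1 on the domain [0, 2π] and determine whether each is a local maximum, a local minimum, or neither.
f'(x) = 6*sin(2*x) - 2*cos(2*x)

Solve f'(x) = 0 on [0, 2π]:
  f'(x) = 0 ⇔ -cos(2*x) = -3*sin(2*x) ⇔ tan(2*x) = 1/3, i.e. 2*x = arctan(1/3) + nπ; keep the solutions lying in [0, 2π].
  ⇒ x = atan(1/3)/2 ≈ 0.1609, atan(1/3)/2 + pi/2 ≈ 1.7317, atan(1/3)/2 + pi ≈ 3.3025, atan(1/3)/2 + 3*pi/2 ≈ 4.8733

f''(x) = 4*sin(2*x) + 12*cos(2*x)
Second-derivative test at each critical point:
  f''(0.1609) = 12.6491 > 0 → local minimum
  f''(1.7317) = -12.6491 < 0 → local maximum
  f''(3.3025) = 12.6491 > 0 → local minimum
  f''(4.8733) = -12.6491 < 0 → local maximum

Critical points: x = atan(1/3)/2 ≈ 0.1609 (local minimum); x = atan(1/3)/2 + pi/2 ≈ 1.7317 (local maximum); x = atan(1/3)/2 + pi ≈ 3.3025 (local minimum); x = atan(1/3)/2 + 3*pi/2 ≈ 4.8733 (local maximum)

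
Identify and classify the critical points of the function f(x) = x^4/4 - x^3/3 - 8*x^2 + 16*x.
f'(x) = x^3 - x^2 - 16*x + 16

Solve f'(x) = 0:
  Factor: x^3 - x^2 - 16*x + 16 = (x - 4)*(x - 1)*(x + 4) = 0.
  ⇒ x = -4, 1, 4

f''(x) = 3*x^2 - 2*x - 16
Second-derivative test at each critical point:
  f''(-4) = 40 > 0 → local minimum
  f''(1) = -15 < 0 → local maximum
  f''(4) = 24 > 0 → local minimum

Critical points: x = -4 (local minimum); x = 1 (local maximum); x = 4 (local minimum)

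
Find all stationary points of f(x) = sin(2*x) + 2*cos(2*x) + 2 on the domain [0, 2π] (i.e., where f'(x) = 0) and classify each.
f'(x) = -4*sin(2*x) + 2*cos(2*x)

Solve f'(x) = 0 on [0, 2π]:
  f'(x) = 0 ⇔ cos(2*x) = 2*sin(2*x) ⇔ tan(2*x) = 1/2, i.e. 2*x = arctan(1/2) + nπ; keep the solutions lying in [0, 2π].
  ⇒ x = atan(1/2)/2 ≈ 0.2318, atan(1/2)/2 + pi/2 ≈ 1.8026, atan(1/2)/2 + pi ≈ 3.3734, atan(1/2)/2 + 3*pi/2 ≈ 4.9442

f''(x) = -4*sin(2*x) - 8*cos(2*x)
Second-derivative test at each critical point:
  f''(0.2318) = -8.9443 < 0 → local maximum
  f''(1.8026) = 8.9443 > 0 → local minimum
  f''(3.3734) = -8.9443 < 0 → local maximum
  f''(4.9442) = 8.9443 > 0 → local minimum

Critical points: x = atan(1/2)/2 ≈ 0.2318 (local maximum); x = atan(1/2)/2 + pi/2 ≈ 1.8026 (local minimum); x = atan(1/2)/2 + pi ≈ 3.3734 (local maximum); x = atan(1/2)/2 + 3*pi/2 ≈ 4.9442 (local minimum)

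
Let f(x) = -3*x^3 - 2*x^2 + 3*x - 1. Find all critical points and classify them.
f'(x) = -9*x^2 - 4*x + 3

Solve f'(x) = 0:
  9*x^2 + 4*x - 3 = 0 has no rational roots; quadratic formula: x = (-4 ± √124)/18.
  ⇒ x = -sqrt(31)/9 - 2/9 ≈ -0.8409, -2/9 + sqrt(31)/9 ≈ 0.3964

f''(x) = -18*x - 4
Second-derivative test at each critical point:
  f''(-0.8409) = 11.1355 > 0 → local minimum
  f''(0.3964) = -11.1355 < 0 → local maximum

Critical points: x = -sqrt(31)/9 - 2/9 ≈ -0.8409 (local minimum); x = -2/9 + sqrt(31)/9 ≈ 0.3964 (local maximum)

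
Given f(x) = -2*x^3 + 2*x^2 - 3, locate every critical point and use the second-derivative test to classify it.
f'(x) = 2*x*(2 - 3*x)

Solve f'(x) = 0:
  Factor: -6*x^2 + 4*x = -2*x*(3*x - 2) = 0.
  ⇒ x = 0, 2/3

f''(x) = 4 - 12*x
Second-derivative test at each critical point:
  f''(0) = 4 > 0 → local minimum
  f''(2/3) = -4 < 0 → local maximum

Critical points: x = 0 (local minimum); x = 2/3 (local maximum)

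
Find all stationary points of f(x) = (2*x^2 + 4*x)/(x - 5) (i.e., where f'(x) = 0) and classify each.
f'(x) = 2*(x^2 - 10*x - 10)/(x^2 - 10*x + 25)

Solve f'(x) = 0:
  f'(x) = 2*(x^2 - 10*x - 10)/(x - 5)^2; the denominator is positive wherever f is defined, so f'(x) = 0 ⇔ 2*x^2 - 20*x - 20 = 0.
  Factor: 2*x^2 - 20*x - 20 = 2*(x^2 - 10*x - 10); x^2 - 10*x - 10 = 0 has no rational roots; quadratic formula: x = (10 ± √140)/2.
  ⇒ x = 5 - sqrt(35) ≈ -0.9161, 5 + sqrt(35) ≈ 10.9161

f''(x) = 140/(x^3 - 15*x^2 + 75*x - 125)
Second-derivative test at each critical point:
  f''(-0.9161) = -0.6761 < 0 → local maximum
  f''(10.9161) = 0.6761 > 0 → local minimum

Critical points: x = 5 - sqrt(35) ≈ -0.9161 (local maximum); x = 5 + sqrt(35) ≈ 10.9161 (local minimum)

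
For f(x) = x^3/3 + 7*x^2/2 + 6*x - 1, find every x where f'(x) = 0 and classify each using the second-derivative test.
f'(x) = x^2 + 7*x + 6

Solve f'(x) = 0:
  Factor: x^2 + 7*x + 6 = (x + 1)*(x + 6) = 0.
  ⇒ x = -6, -1

f''(x) = 2*x + 7
Second-derivative test at each critical point:
  f''(-6) = -5 < 0 → local maximum
  f''(-1) = 5 > 0 → local minimum

Critical points: x = -6 (local maximum); x = -1 (local minimum)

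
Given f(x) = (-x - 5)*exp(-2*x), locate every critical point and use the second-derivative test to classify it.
f'(x) = (2*x + 9)*exp(-2*x)

Solve f'(x) = 0:
  f'(x) = (2*x + 9)·exp(-2*x) and exp(-2*x) > 0 for every x, so f'(x) = 0 ⇔ 2*x + 9 = 0.
  2*x + 9 = 0.
  ⇒ x = -9/2

f''(x) = 4*(-x - 4)*exp(-2*x)
Second-derivative test at each critical point:
  f''(-9/2) = 16206.1679 > 0 → local minimum

Critical points: x = -9/2 (local minimum)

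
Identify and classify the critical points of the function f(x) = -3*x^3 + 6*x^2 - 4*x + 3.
f'(x) = -9*x^2 + 12*x - 4

Solve f'(x) = 0:
  Factor: -9*x^2 + 12*x - 4 = -(3*x - 2)^2 = 0.
  ⇒ x = 2/3

f''(x) = 12 - 18*x
Second-derivative test at each critical point:
  f''(2/3) = 0, so the second-derivative test is inconclusive; use the first-derivative test: f'(5/12) = -0.5625, f'(11/12) = -0.5625 — f' is negative on both sides (no sign change) → neither a local maximum nor a local minimum

Critical points: x = 2/3 (neither)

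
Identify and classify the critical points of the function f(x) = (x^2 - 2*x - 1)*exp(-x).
f'(x) = (-x^2 + 4*x - 1)*exp(-x)

Solve f'(x) = 0:
  f'(x) = (-x^2 + 4*x - 1)·exp(-x) and exp(-x) > 0 for every x, so f'(x) = 0 ⇔ -x^2 + 4*x - 1 = 0.
  x^2 - 4*x + 1 = 0 has no rational roots; quadratic formula: x = (4 ± √12)/2.
  ⇒ x = 2 - sqrt(3) ≈ 0.2679, sqrt(3) + 2 ≈ 3.7321

f''(x) = (x^2 - 6*x + 5)*exp(-x)
Second-derivative test at each critical point:
  f''(0.2679) = 2.6499 > 0 → local minimum
  f''(3.7321) = -0.0829 < 0 → local maximum

Critical points: x = 2 - sqrt(3) ≈ 0.2679 (local minimum); x = sqrt(3) + 2 ≈ 3.7321 (local maximum)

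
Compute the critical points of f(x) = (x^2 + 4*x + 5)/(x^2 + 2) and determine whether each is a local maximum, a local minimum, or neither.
f'(x) = 2*(-2*x^2 - 3*x + 4)/(x^4 + 4*x^2 + 4)

Solve f'(x) = 0:
  f'(x) = -2*(2*x^2 + 3*x - 4)/(x^2 + 2)^2; the denominator is positive wherever f is defined, so f'(x) = 0 ⇔ -4*x^2 - 6*x + 8 = 0.
  Factor: -4*x^2 - 6*x + 8 = -2*(2*x^2 + 3*x - 4); 2*x^2 + 3*x - 4 = 0 has no rational roots; quadratic formula: x = (-3 ± √41)/4.
  ⇒ x = -sqrt(41)/4 - 3/4 ≈ -2.3508, -3/4 + sqrt(41)/4 ≈ 0.8508

f''(x) = 2*(4*x^3 + 9*x^2 - 24*x - 6)/(x^6 + 6*x^4 + 12*x^2 + 8)
Second-derivative test at each critical point:
  f''(-2.3508) = 0.2261 > 0 → local minimum
  f''(0.8508) = -1.7261 < 0 → local maximum

Critical points: x = -sqrt(41)/4 - 3/4 ≈ -2.3508 (local minimum); x = -3/4 + sqrt(41)/4 ≈ 0.8508 (local maximum)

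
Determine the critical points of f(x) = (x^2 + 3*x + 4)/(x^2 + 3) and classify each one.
f'(x) = (-3*x^2 - 2*x + 9)/(x^4 + 6*x^2 + 9)

Solve f'(x) = 0:
  f'(x) = -(3*x^2 + 2*x - 9)/(x^2 + 3)^2; the denominator is positive wherever f is defined, so f'(x) = 0 ⇔ -3*x^2 - 2*x + 9 = 0.
  3*x^2 + 2*x - 9 = 0 has no rational roots; quadratic formula: x = (-2 ± √112)/6.
  ⇒ x = -2*sqrt(7)/3 - 1/3 ≈ -2.0972, -1/3 + 2*sqrt(7)/3 ≈ 1.4305

f''(x) = 6*(x^3 + x^2 - 9*x - 1)/(x^6 + 9*x^4 + 27*x^2 + 27)
Second-derivative test at each critical point:
  f''(-2.0972) = 0.1934 > 0 → local minimum
  f''(1.4305) = -0.4156 < 0 → local maximum

Critical points: x = -2*sqrt(7)/3 - 1/3 ≈ -2.0972 (local minimum); x = -1/3 + 2*sqrt(7)/3 ≈ 1.4305 (local maximum)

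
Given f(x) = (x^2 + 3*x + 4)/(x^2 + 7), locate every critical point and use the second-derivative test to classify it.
f'(x) = 3*(-x^2 + 2*x + 7)/(x^4 + 14*x^2 + 49)

Solve f'(x) = 0:
  f'(x) = -3*(x^2 - 2*x - 7)/(x^2 + 7)^2; the denominator is positive wherever f is defined, so f'(x) = 0 ⇔ -3*x^2 + 6*x + 21 = 0.
  Factor: -3*x^2 + 6*x + 21 = -3*(x^2 - 2*x - 7); x^2 - 2*x - 7 = 0 has no rational roots; quadratic formula: x = (2 ± √32)/2.
  ⇒ x = 1 - 2*sqrt(2) ≈ -1.8284, 1 + 2*sqrt(2) ≈ 3.8284

f''(x) = 6*(x^3 - 3*x^2 - 21*x + 7)/(x^6 + 21*x^4 + 147*x^2 + 343)
Second-derivative test at each critical point:
  f''(-1.8284) = 0.1586 > 0 → local minimum
  f''(3.8284) = -0.0362 < 0 → local maximum

Critical points: x = 1 - 2*sqrt(2) ≈ -1.8284 (local minimum); x = 1 + 2*sqrt(2) ≈ 3.8284 (local maximum)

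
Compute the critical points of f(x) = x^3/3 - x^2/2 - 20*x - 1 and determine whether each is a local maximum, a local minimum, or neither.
f'(x) = x^2 - x - 20

Solve f'(x) = 0:
  Factor: x^2 - x - 20 = (x - 5)*(x + 4) = 0.
  ⇒ x = -4, 5

f''(x) = 2*x - 1
Second-derivative test at each critical point:
  f''(-4) = -9 < 0 → local maximum
  f''(5) = 9 > 0 → local minimum

Critical points: x = -4 (local maximum); x = 5 (local minimum)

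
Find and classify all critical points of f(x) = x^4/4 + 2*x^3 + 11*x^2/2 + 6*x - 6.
f'(x) = x^3 + 6*x^2 + 11*x + 6

Solve f'(x) = 0:
  Factor: x^3 + 6*x^2 + 11*x + 6 = (x + 1)*(x + 2)*(x + 3) = 0.
  ⇒ x = -3, -2, -1

f''(x) = 3*x^2 + 12*x + 11
Second-derivative test at each critical point:
  f''(-3) = 2 > 0 → local minimum
  f''(-2) = -1 < 0 → local maximum
  f''(-1) = 2 > 0 → local minimum

Critical points: x = -3 (local minimum); x = -2 (local maximum); x = -1 (local minimum)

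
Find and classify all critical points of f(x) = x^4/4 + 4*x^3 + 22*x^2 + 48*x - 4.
f'(x) = x^3 + 12*x^2 + 44*x + 48

Solve f'(x) = 0:
  Factor: x^3 + 12*x^2 + 44*x + 48 = (x + 2)*(x + 4)*(x + 6) = 0.
  ⇒ x = -6, -4, -2

f''(x) = 3*x^2 + 24*x + 44
Second-derivative test at each critical point:
  f''(-6) = 8 > 0 → local minimum
  f''(-4) = -4 < 0 → local maximum
  f''(-2) = 8 > 0 → local minimum

Critical points: x = -6 (local minimum); x = -4 (local maximum); x = -2 (local minimum)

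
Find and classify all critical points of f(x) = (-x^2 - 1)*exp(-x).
f'(x) = (x^2 - 2*x + 1)*exp(-x)

Solve f'(x) = 0:
  f'(x) = (x^2 - 2*x + 1)·exp(-x) and exp(-x) > 0 for every x, so f'(x) = 0 ⇔ x^2 - 2*x + 1 = 0.
  Factor: x^2 - 2*x + 1 = (x - 1)^2 = 0.
  ⇒ x = 1

f''(x) = (-x^2 + 4*x - 3)*exp(-x)
Second-derivative test at each critical point:
  f''(1) = 0, so the second-derivative test is inconclusive; use the first-derivative test: f'(3/4) = 0.0295, f'(5/4) = 0.0179 — f' is positive on both sides (no sign change) → neither a local maximum nor a local minimum

Critical points: x = 1 (neither)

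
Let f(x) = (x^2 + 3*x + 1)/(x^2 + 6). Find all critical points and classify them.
f'(x) = (-3*x^2 + 10*x + 18)/(x^4 + 12*x^2 + 36)

Solve f'(x) = 0:
  f'(x) = -(3*x^2 - 10*x - 18)/(x^2 + 6)^2; the denominator is positive wherever f is defined, so f'(x) = 0 ⇔ -3*x^2 + 10*x + 18 = 0.
  3*x^2 - 10*x - 18 = 0 has no rational roots; quadratic formula: x = (10 ± √316)/6.
  ⇒ x = 5/3 - sqrt(79)/3 ≈ -1.2961, 5/3 + sqrt(79)/3 ≈ 4.6294

f''(x) = 6*(x^3 - 5*x^2 - 18*x + 10)/(x^6 + 18*x^4 + 108*x^2 + 216)
Second-derivative test at each critical point:
  f''(-1.2961) = 0.3014 > 0 → local minimum
  f''(4.6294) = -0.0236 < 0 → local maximum

Critical points: x = 5/3 - sqrt(79)/3 ≈ -1.2961 (local minimum); x = 5/3 + sqrt(79)/3 ≈ 4.6294 (local maximum)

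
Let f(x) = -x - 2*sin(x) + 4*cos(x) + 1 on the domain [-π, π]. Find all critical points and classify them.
f'(x) = -4*sin(x) - 2*cos(x) - 1

Solve f'(x) = 0 on [-π, π]:
  f'(x) = 0 ⇔ -4*sin(x) - 2*cos(x) = 1. Write the left side as R·cos(x + φ) with R = √((-2)² + 4²) = 2*sqrt(5), cos φ = -sqrt(5)/5, sin φ = 2*sqrt(5)/5; then cos(x + φ) = sqrt(5)/10. Solve for x and keep the solutions lying in [-π, π].
  ⇒ x = atan((-sqrt(19) - 2)/(-1 + 2*sqrt(19))) ≈ -0.6892, atan((-2 + sqrt(19))/(-2*sqrt(19) - 1)) + pi ≈ 2.9035

f''(x) = 2*sin(x) - 4*cos(x)
Second-derivative test at each critical point:
  f''(-0.6892) = -4.3589 < 0 → local maximum
  f''(2.9035) = 4.3589 > 0 → local minimum

Critical points: x = atan((-sqrt(19) - 2)/(-1 + 2*sqrt(19))) ≈ -0.6892 (local maximum); x = atan((-2 + sqrt(19))/(-2*sqrt(19) - 1)) + pi ≈ 2.9035 (local minimum)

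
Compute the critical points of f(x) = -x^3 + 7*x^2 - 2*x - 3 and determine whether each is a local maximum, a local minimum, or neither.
f'(x) = -3*x^2 + 14*x - 2

Solve f'(x) = 0:
  3*x^2 - 14*x + 2 = 0 has no rational roots; quadratic formula: x = (14 ± √172)/6.
  ⇒ x = 7/3 - sqrt(43)/3 ≈ 0.1475, sqrt(43)/3 + 7/3 ≈ 4.5191

f''(x) = 14 - 6*x
Second-derivative test at each critical point:
  f''(0.1475) = 13.1149 > 0 → local minimum
  f''(4.5191) = -13.1149 < 0 → local maximum

Critical points: x = 7/3 - sqrt(43)/3 ≈ 0.1475 (local minimum); x = sqrt(43)/3 + 7/3 ≈ 4.5191 (local maximum)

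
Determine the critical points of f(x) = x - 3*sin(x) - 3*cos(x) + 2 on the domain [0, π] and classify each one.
f'(x) = -3*sqrt(2)*cos(x + pi/4) + 1

Solve f'(x) = 0 on [0, π]:
  f'(x) = 0 ⇔ 3*sin(x) - 3*cos(x) = -1. Write the left side as R·cos(x + φ) with R = √((-3)² + (-3)²) = 3*sqrt(2), cos φ = -sqrt(2)/2, sin φ = -sqrt(2)/2; then cos(x + φ) = -sqrt(2)/6. Solve for x and keep the solutions lying in [0, π].
  ⇒ x = atan((-1 + sqrt(17))/(1 + sqrt(17))) ≈ 0.5475

f''(x) = 3*sqrt(2)*sin(x + pi/4)
Second-derivative test at each critical point:
  f''(0.5475) = 4.1231 > 0 → local minimum

Critical points: x = atan((-1 + sqrt(17))/(1 + sqrt(17))) ≈ 0.5475 (local minimum)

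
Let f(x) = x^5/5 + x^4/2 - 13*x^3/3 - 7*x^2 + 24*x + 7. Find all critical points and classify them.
f'(x) = x^4 + 2*x^3 - 13*x^2 - 14*x + 24

Solve f'(x) = 0:
  Factor: x^4 + 2*x^3 - 13*x^2 - 14*x + 24 = (x - 3)*(x - 1)*(x + 2)*(x + 4) = 0.
  ⇒ x = -4, -2, 1, 3

f''(x) = 4*x^3 + 6*x^2 - 26*x - 14
Second-derivative test at each critical point:
  f''(-4) = -70 < 0 → local maximum
  f''(-2) = 30 > 0 → local minimum
  f''(1) = -30 < 0 → local maximum
  f''(3) = 70 > 0 → local minimum

Critical points: x = -4 (local maximum); x = -2 (local minimum); x = 1 (local maximum); x = 3 (local minimum)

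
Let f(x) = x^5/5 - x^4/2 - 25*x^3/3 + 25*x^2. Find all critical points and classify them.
f'(x) = x*(x^3 - 2*x^2 - 25*x + 50)

Solve f'(x) = 0:
  Factor: x^4 - 2*x^3 - 25*x^2 + 50*x = x*(x - 5)*(x - 2)*(x + 5) = 0.
  ⇒ x = -5, 0, 2, 5

f''(x) = 4*x^3 - 6*x^2 - 50*x + 50
Second-derivative test at each critical point:
  f''(-5) = -350 < 0 → local maximum
  f''(0) = 50 > 0 → local minimum
  f''(2) = -42 < 0 → local maximum
  f''(5) = 150 > 0 → local minimum

Critical points: x = -5 (local maximum); x = 0 (local minimum); x = 2 (local maximum); x = 5 (local minimum)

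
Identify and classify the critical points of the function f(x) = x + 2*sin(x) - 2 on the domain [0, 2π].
f'(x) = 2*cos(x) + 1

Solve f'(x) = 0 on [0, 2π]:
  f'(x) = 0 ⇔ cos(x) = -1/2, i.e. x = ±arccos(-1/2) + 2nπ; keep the solutions lying in [0, 2π].
  ⇒ x = 2*pi/3 ≈ 2.0944, 4*pi/3 ≈ 4.1888

f''(x) = -2*sin(x)
Second-derivative test at each critical point:
  f''(2.0944) = -1.7321 < 0 → local maximum
  f''(4.1888) = 1.7321 > 0 → local minimum

Critical points: x = 2*pi/3 ≈ 2.0944 (local maximum); x = 4*pi/3 ≈ 4.1888 (local minimum)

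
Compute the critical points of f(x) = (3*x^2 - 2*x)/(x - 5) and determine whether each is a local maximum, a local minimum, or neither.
f'(x) = (3*x^2 - 30*x + 10)/(x^2 - 10*x + 25)

Solve f'(x) = 0:
  f'(x) = (3*x^2 - 30*x + 10)/(x - 5)^2; the denominator is positive wherever f is defined, so f'(x) = 0 ⇔ 3*x^2 - 30*x + 10 = 0.
  3*x^2 - 30*x + 10 = 0 has no rational roots; quadratic formula: x = (30 ± √780)/6.
  ⇒ x = 5 - sqrt(195)/3 ≈ 0.3453, sqrt(195)/3 + 5 ≈ 9.6547

f''(x) = 130/(x^3 - 15*x^2 + 75*x - 125)
Second-derivative test at each critical point:
  f''(0.3453) = -1.2890 < 0 → local maximum
  f''(9.6547) = 1.2890 > 0 → local minimum

Critical points: x = 5 - sqrt(195)/3 ≈ 0.3453 (local maximum); x = sqrt(195)/3 + 5 ≈ 9.6547 (local minimum)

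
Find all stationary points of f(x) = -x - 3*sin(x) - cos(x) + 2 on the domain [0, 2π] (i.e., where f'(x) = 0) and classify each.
f'(x) = sin(x) - 3*cos(x) - 1

Solve f'(x) = 0 on [0, 2π]:
  f'(x) = 0 ⇔ sin(x) - 3*cos(x) = 1. Write the left side as R·cos(x + φ) with R = √((-3)² + (-1)²) = sqrt(10), cos φ = -3*sqrt(10)/10, sin φ = -sqrt(10)/10; then cos(x + φ) = sqrt(10)/10. Solve for x and keep the solutions lying in [0, 2π].
  ⇒ x = pi/2 ≈ 1.5708, atan(4/3) + pi ≈ 4.0689

f''(x) = 3*sin(x) + cos(x)
Second-derivative test at each critical point:
  f''(1.5708) = 3 > 0 → local minimum
  f''(4.0689) = -3 < 0 → local maximum

Critical points: x = pi/2 ≈ 1.5708 (local minimum); x = atan(4/3) + pi ≈ 4.0689 (local maximum)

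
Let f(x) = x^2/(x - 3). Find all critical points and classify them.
f'(x) = x*(x - 6)/(x^2 - 6*x + 9)

Solve f'(x) = 0:
  f'(x) = x*(x - 6)/(x - 3)^2; the denominator is positive wherever f is defined, so f'(x) = 0 ⇔ x^2 - 6*x = 0.
  Factor: x^2 - 6*x = x*(x - 6) = 0.
  ⇒ x = 0, 6

f''(x) = 18/(x^3 - 9*x^2 + 27*x - 27)
Second-derivative test at each critical point:
  f''(0) = -2/3 < 0 → local maximum
  f''(6) = 2/3 > 0 → local minimum

Critical points: x = 0 (local maximum); x = 6 (local minimum)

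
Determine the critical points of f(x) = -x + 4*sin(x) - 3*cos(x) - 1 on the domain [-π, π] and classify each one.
f'(x) = 3*sin(x) + 4*cos(x) - 1

Solve f'(x) = 0 on [-π, π]:
  f'(x) = 0 ⇔ 3*sin(x) + 4*cos(x) = 1. Write the left side as R·cos(x + φ) with R = √(4² + (-3)²) = 5, cos φ = 4/5, sin φ = -3/5; then cos(x + φ) = 1/5. Solve for x and keep the solutions lying in [-π, π].
  ⇒ x = atan((3 - 8*sqrt(6))/(4 + 6*sqrt(6))) ≈ -0.7259, atan((3 + 8*sqrt(6))/(4 - 6*sqrt(6))) + pi ≈ 2.0129

f''(x) = -4*sin(x) + 3*cos(x)
Second-derivative test at each critical point:
  f''(-0.7259) = 4.8990 > 0 → local minimum
  f''(2.0129) = -4.8990 < 0 → local maximum

Critical points: x = atan((3 - 8*sqrt(6))/(4 + 6*sqrt(6))) ≈ -0.7259 (local minimum); x = atan((3 + 8*sqrt(6))/(4 - 6*sqrt(6))) + pi ≈ 2.0129 (local maximum)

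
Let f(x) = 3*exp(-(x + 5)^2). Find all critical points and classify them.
f'(x) = 6*(-x - 5)*exp(-(x + 5)^2)

Solve f'(x) = 0:
  f'(x) = (-6*x - 30)·exp(-(x + 5)^2) and exp(-(x + 5)^2) > 0 for every x, so f'(x) = 0 ⇔ -6*x - 30 = 0.
  Factor: -6*x - 30 = -6*(x + 5) = 0.
  ⇒ x = -5

f''(x) = 6*(2*(x + 5)^2 - 1)*exp(-(x + 5)^2)
Second-derivative test at each critical point:
  f''(-5) = -6 < 0 → local maximum

Critical points: x = -5 (local maximum)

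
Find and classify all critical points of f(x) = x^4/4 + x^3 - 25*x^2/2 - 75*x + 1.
f'(x) = x^3 + 3*x^2 - 25*x - 75

Solve f'(x) = 0:
  Factor: x^3 + 3*x^2 - 25*x - 75 = (x - 5)*(x + 3)*(x + 5) = 0.
  ⇒ x = -5, -3, 5

f''(x) = 3*x^2 + 6*x - 25
Second-derivative test at each critical point:
  f''(-5) = 20 > 0 → local minimum
  f''(-3) = -16 < 0 → local maximum
  f''(5) = 80 > 0 → local minimum

Critical points: x = -5 (local minimum); x = -3 (local maximum); x = 5 (local minimum)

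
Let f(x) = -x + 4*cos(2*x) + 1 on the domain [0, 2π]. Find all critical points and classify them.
f'(x) = -8*sin(2*x) - 1

Solve f'(x) = 0 on [0, 2π]:
  f'(x) = 0 ⇔ sin(2*x) = -1/8, i.e. 2*x = arcsin(-1/8) + 2nπ or 2*x = π − arcsin(-1/8) + 2nπ; keep the solutions lying in [0, 2π].
  ⇒ x = asin(1/8)/2 + pi/2 ≈ 1.6335, pi - asin(1/8)/2 ≈ 3.0789, asin(1/8)/2 + 3*pi/2 ≈ 4.7751, -asin(1/8)/2 + 2*pi ≈ 6.2205

f''(x) = -16*cos(2*x)
Second-derivative test at each critical point:
  f''(1.6335) = 15.8745 > 0 → local minimum
  f''(3.0789) = -15.8745 < 0 → local maximum
  f''(4.7751) = 15.8745 > 0 → local minimum
  f''(6.2205) = -15.8745 < 0 → local maximum

Critical points: x = asin(1/8)/2 + pi/2 ≈ 1.6335 (local minimum); x = pi - asin(1/8)/2 ≈ 3.0789 (local maximum); x = asin(1/8)/2 + 3*pi/2 ≈ 4.7751 (local minimum); x = -asin(1/8)/2 + 2*pi ≈ 6.2205 (local maximum)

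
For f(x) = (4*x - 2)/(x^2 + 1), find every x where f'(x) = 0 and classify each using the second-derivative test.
f'(x) = 4*(-x^2 + x + 1)/(x^4 + 2*x^2 + 1)

Solve f'(x) = 0:
  f'(x) = -4*(x^2 - x - 1)/(x^2 + 1)^2; the denominator is positive wherever f is defined, so f'(x) = 0 ⇔ -4*x^2 + 4*x + 4 = 0.
  Factor: -4*x^2 + 4*x + 4 = -4*(x^2 - x - 1); x^2 - x - 1 = 0 has no rational roots; quadratic formula: x = (1 ± √5)/2.
  ⇒ x = 1/2 - sqrt(5)/2 ≈ -0.6180, 1/2 + sqrt(5)/2 ≈ 1.6180

f''(x) = 4*(4*x^2*(2*x - 1) + (1 - 6*x)*(x^2 + 1))/(x^2 + 1)^3
Second-derivative test at each critical point:
  f''(-0.6180) = 4.6833 > 0 → local minimum
  f''(1.6180) = -0.6833 < 0 → local maximum

Critical points: x = 1/2 - sqrt(5)/2 ≈ -0.6180 (local minimum); x = 1/2 + sqrt(5)/2 ≈ 1.6180 (local maximum)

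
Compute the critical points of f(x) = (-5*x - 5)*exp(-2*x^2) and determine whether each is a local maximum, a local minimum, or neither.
f'(x) = 5*(4*x*(x + 1) - 1)*exp(-2*x^2)

Solve f'(x) = 0:
  f'(x) = (20*x^2 + 20*x - 5)·exp(-2*x^2) and exp(-2*x^2) > 0 for every x, so f'(x) = 0 ⇔ 20*x^2 + 20*x - 5 = 0.
  Factor: 20*x^2 + 20*x - 5 = 5*(4*x^2 + 4*x - 1); 4*x^2 + 4*x - 1 = 0 has no rational roots; quadratic formula: x = (-4 ± √32)/8.
  ⇒ x = -sqrt(2)/2 - 1/2 ≈ -1.2071, -1/2 + sqrt(2)/2 ≈ 0.2071

f''(x) = 20*(-4*x^2*(x + 1) + 3*x + 1)*exp(-2*x^2)
Second-derivative test at each critical point:
  f''(-1.2071) = -1.5343 < 0 → local maximum
  f''(0.2071) = 25.9590 > 0 → local minimum

Critical points: x = -sqrt(2)/2 - 1/2 ≈ -1.2071 (local maximum); x = -1/2 + sqrt(2)/2 ≈ 0.2071 (local minimum)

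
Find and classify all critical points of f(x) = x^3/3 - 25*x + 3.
f'(x) = x^2 - 25

Solve f'(x) = 0:
  Factor: x^2 - 25 = (x - 5)*(x + 5) = 0.
  ⇒ x = -5, 5

f''(x) = 2*x
Second-derivative test at each critical point:
  f''(-5) = -10 < 0 → local maximum
  f''(5) = 10 > 0 → local minimum

Critical points: x = -5 (local maximum); x = 5 (local minimum)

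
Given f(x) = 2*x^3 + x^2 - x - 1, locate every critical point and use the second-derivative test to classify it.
f'(x) = 6*x^2 + 2*x - 1

Solve f'(x) = 0:
  6*x^2 + 2*x - 1 = 0 has no rational roots; quadratic formula: x = (-2 ± √28)/12.
  ⇒ x = -sqrt(7)/6 - 1/6 ≈ -0.6076, -1/6 + sqrt(7)/6 ≈ 0.2743

f''(x) = 12*x + 2
Second-derivative test at each critical point:
  f''(-0.6076) = -5.2915 < 0 → local maximum
  f''(0.2743) = 5.2915 > 0 → local minimum

Critical points: x = -sqrt(7)/6 - 1/6 ≈ -0.6076 (local maximum); x = -1/6 + sqrt(7)/6 ≈ 0.2743 (local minimum)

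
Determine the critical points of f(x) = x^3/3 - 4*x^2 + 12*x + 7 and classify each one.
f'(x) = x^2 - 8*x + 12

Solve f'(x) = 0:
  Factor: x^2 - 8*x + 12 = (x - 6)*(x - 2) = 0.
  ⇒ x = 2, 6

f''(x) = 2*x - 8
Second-derivative test at each critical point:
  f''(2) = -4 < 0 → local maximum
  f''(6) = 4 > 0 → local minimum

Critical points: x = 2 (local maximum); x = 6 (local minimum)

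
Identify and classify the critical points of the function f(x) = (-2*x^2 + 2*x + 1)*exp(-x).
f'(x) = (2*x^2 - 6*x + 1)*exp(-x)

Solve f'(x) = 0:
  f'(x) = (2*x^2 - 6*x + 1)·exp(-x) and exp(-x) > 0 for every x, so f'(x) = 0 ⇔ 2*x^2 - 6*x + 1 = 0.
  2*x^2 - 6*x + 1 = 0 has no rational roots; quadratic formula: x = (6 ± √28)/4.
  ⇒ x = 3/2 - sqrt(7)/2 ≈ 0.1771, sqrt(7)/2 + 3/2 ≈ 2.8229

f''(x) = (-2*x^2 + 10*x - 7)*exp(-x)
Second-derivative test at each critical point:
  f''(0.1771) = -4.4326 < 0 → local maximum
  f''(2.8229) = 0.3145 > 0 → local minimum

Critical points: x = 3/2 - sqrt(7)/2 ≈ 0.1771 (local maximum); x = sqrt(7)/2 + 3/2 ≈ 2.8229 (local minimum)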